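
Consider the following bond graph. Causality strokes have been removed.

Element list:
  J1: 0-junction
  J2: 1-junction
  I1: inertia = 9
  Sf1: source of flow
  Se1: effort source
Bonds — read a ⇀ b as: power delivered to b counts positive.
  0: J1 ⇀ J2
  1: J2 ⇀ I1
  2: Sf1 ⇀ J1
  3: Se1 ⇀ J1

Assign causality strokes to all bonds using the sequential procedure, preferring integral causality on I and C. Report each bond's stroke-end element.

bond 2 stroke at Sf1  (Sf1 (Sf) sets flow on bond)
bond 3 stroke at J1  (Se1: effort source, stroke at far end)
bond 0 stroke at J2  (common-e at J1 fixed by 3)
bond 1 stroke at I1  (closing 1-jn rule on J2)

b0 stroke→J2
b1 stroke→I1
b2 stroke→Sf1
b3 stroke→J1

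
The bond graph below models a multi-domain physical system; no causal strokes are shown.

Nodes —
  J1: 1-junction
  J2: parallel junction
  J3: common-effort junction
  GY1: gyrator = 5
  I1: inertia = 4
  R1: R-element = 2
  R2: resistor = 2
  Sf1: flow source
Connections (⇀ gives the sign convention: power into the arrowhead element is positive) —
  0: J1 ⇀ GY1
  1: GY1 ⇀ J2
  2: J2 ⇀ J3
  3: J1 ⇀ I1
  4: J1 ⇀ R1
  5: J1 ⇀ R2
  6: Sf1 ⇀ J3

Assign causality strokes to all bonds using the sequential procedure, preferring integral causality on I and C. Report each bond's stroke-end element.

#0 |J1
#1 |J2
#2 |J3
#3 |I1
#4 |J1
#5 |J1
#6 |Sf1

bond 6 stroke→Sf1  (source Sf1 imposes f)
bond 2 stroke→J3  (only one effort-in slot at J3)
bond 1 stroke→J2  (J2 needs exactly one e-in)
bond 0 stroke→J1  (GY1 both-in/both-out from 1)
bond 3 stroke→I1  (prefer integral on I1)
bond 4 stroke→J1  (1-jn J1 has f-setter on 3)
bond 5 stroke→J1  (common-f at J1 fixed by 3)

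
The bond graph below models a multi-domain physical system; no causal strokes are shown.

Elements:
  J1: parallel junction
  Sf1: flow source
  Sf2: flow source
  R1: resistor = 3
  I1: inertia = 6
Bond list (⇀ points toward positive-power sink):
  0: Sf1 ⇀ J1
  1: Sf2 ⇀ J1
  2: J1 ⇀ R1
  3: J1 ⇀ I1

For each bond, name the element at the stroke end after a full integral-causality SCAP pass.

bond 0 stroke→Sf1
bond 1 stroke→Sf2
bond 2 stroke→J1
bond 3 stroke→I1

β0 stroke at Sf1  (Sf1: flow source, stroke at near end)
β1 stroke at Sf2  (Sf2 fixes flow; stroke at Sf2)
β3 stroke at I1  (I1 outputs flow p/I1)
β2 stroke at J1  (J1: last free bond brings effort in)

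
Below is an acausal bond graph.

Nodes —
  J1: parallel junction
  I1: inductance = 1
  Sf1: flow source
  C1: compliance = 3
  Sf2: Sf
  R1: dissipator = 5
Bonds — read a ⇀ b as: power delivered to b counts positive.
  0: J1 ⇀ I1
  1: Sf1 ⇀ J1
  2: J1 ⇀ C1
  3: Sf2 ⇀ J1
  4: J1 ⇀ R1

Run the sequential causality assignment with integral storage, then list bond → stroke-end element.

b0 stroke at I1
b1 stroke at Sf1
b2 stroke at J1
b3 stroke at Sf2
b4 stroke at R1

β1 |Sf1  (Sf1 (Sf) sets flow on bond)
β3 |Sf2  (source Sf2 imposes f)
β0 |I1  (I1 integral (f out))
β2 |J1  (C1 integral (e out))
β4 |R1  (0-jn J1 has e-setter on 2)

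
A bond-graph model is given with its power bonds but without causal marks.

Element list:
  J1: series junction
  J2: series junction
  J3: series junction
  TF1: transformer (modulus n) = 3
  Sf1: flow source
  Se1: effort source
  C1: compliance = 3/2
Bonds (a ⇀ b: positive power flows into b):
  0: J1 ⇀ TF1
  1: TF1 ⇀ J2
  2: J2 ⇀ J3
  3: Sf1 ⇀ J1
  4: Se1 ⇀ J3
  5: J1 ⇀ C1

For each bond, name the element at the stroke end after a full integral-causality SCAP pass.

#0 stroke at J1
#1 stroke at TF1
#2 stroke at J2
#3 stroke at Sf1
#4 stroke at J3
#5 stroke at J1

β3 →Sf1  (Sf1 (Sf) sets flow on bond)
β4 →J3  (Se1 fixes effort; stroke away)
β0 →J1  (J1: bond 3 brought flow, rest push out)
β5 →J1  (J1 flow already set via bond 3)
β2 →J2  (closing 1-jn rule on J3)
β1 →TF1  (TF TF1: opposite of bond 0)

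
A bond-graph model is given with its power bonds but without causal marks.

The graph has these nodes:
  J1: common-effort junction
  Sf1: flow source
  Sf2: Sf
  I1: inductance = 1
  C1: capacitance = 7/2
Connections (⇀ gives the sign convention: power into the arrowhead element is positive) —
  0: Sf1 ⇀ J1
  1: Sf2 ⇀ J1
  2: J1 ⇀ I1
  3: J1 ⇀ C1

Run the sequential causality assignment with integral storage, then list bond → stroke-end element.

b0 stroke at Sf1
b1 stroke at Sf2
b2 stroke at I1
b3 stroke at J1

β0 →Sf1  (source Sf1 imposes f)
β1 →Sf2  (Sf2 (Sf) sets flow on bond)
β2 →I1  (prefer integral on I1)
β3 →J1  (closing 0-jn rule on J1)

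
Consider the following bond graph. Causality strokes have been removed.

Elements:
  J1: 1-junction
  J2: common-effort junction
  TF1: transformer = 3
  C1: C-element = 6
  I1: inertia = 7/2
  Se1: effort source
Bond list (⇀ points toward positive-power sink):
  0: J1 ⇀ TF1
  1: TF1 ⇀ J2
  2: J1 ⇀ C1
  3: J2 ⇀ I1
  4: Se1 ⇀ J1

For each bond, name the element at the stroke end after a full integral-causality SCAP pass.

bond 0 stroke at TF1
bond 1 stroke at J2
bond 2 stroke at J1
bond 3 stroke at I1
bond 4 stroke at J1

b4 |J1  (Se1 fixes effort; stroke away)
b2 |J1  (C1 integral (e out))
b0 |TF1  (J1 needs exactly one f-in)
b1 |J2  (TF1: transformer flips bond 0)
b3 |I1  (common-e at J2 fixed by 1)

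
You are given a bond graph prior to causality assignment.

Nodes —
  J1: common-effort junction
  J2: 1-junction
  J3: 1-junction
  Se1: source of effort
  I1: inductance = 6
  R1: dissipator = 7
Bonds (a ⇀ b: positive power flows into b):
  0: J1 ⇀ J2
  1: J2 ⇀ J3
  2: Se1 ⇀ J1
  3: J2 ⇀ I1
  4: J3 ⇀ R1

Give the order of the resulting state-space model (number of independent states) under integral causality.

1  (I1 all integral)

#2 stroke at J1  (source Se1 imposes e)
#0 stroke at J2  (0-jn J1 has e-setter on 2)
#3 stroke at I1  (I1 integral (f out))
#1 stroke at J2  (J2: bond 3 brought flow, rest push out)
#4 stroke at J3  (J3 flow already set via bond 1)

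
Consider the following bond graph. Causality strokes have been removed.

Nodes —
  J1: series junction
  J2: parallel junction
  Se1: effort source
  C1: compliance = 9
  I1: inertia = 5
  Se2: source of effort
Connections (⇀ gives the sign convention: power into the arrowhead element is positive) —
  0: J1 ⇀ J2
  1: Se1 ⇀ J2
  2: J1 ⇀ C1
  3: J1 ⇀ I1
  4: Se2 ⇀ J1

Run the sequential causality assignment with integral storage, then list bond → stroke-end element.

#0 stroke at J1
#1 stroke at J2
#2 stroke at J1
#3 stroke at I1
#4 stroke at J1

b1 stroke at J2  (Se1: effort source, stroke at far end)
b4 stroke at J1  (source Se2 imposes e)
b0 stroke at J1  (J2: bond 1 brought effort, rest push out)
b2 stroke at J1  (prefer integral on C1)
b3 stroke at I1  (closing 1-jn rule on J1)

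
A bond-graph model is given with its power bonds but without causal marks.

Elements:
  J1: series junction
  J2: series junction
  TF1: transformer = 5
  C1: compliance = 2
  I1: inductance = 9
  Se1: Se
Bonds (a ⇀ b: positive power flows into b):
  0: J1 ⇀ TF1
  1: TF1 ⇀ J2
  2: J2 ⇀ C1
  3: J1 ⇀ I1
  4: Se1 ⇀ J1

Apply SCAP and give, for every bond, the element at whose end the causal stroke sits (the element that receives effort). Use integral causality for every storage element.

bond 0 stroke→J1
bond 1 stroke→TF1
bond 2 stroke→J2
bond 3 stroke→I1
bond 4 stroke→J1

#4 stroke at J1  (source Se1 imposes e)
#2 stroke at J2  (prefer integral on C1)
#1 stroke at TF1  (only one flow-in slot at J2)
#0 stroke at J1  (TF1 one-in-one-out from 1)
#3 stroke at I1  (J1 needs exactly one f-in)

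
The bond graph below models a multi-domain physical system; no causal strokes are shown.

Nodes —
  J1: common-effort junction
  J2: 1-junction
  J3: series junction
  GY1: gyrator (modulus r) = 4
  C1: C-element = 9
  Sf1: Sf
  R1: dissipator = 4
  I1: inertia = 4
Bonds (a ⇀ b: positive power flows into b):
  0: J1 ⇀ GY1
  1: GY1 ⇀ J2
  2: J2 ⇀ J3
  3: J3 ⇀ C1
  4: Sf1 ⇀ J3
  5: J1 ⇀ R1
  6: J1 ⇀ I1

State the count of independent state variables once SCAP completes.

bond 4 stroke at Sf1  (Sf1 fixes flow; stroke at Sf1)
bond 2 stroke at J3  (J3: bond 4 brought flow, rest push out)
bond 3 stroke at J3  (1-jn J3 has f-setter on 4)
bond 1 stroke at J2  (J2: bond 2 brought flow, rest push out)
bond 0 stroke at J1  (GY1: gyrator matches bond 1)
bond 5 stroke at R1  (common-e at J1 fixed by 0)
bond 6 stroke at I1  (common-e at J1 fixed by 0)

2  (C1, I1 all integral)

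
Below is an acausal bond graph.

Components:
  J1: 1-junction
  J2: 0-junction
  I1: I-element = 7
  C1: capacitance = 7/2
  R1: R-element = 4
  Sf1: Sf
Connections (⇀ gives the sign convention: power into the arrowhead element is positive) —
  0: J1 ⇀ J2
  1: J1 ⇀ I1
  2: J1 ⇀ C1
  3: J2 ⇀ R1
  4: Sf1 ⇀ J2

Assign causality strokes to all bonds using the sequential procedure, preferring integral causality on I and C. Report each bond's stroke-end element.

b0 stroke at J1
b1 stroke at I1
b2 stroke at J1
b3 stroke at J2
b4 stroke at Sf1

β4 |Sf1  (Sf1: flow source, stroke at near end)
β1 |I1  (I1 outputs flow p/I1)
β0 |J1  (common-f at J1 fixed by 1)
β2 |J1  (J1 flow already set via bond 1)
β3 |J2  (J2: last free bond brings effort in)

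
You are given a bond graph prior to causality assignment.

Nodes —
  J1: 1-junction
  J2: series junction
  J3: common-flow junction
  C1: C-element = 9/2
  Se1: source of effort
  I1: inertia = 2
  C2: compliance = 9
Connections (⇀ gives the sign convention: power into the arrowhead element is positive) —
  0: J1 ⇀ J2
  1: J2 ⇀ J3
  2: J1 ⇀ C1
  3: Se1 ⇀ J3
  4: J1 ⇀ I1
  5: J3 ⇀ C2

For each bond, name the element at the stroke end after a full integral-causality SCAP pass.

bond 0 stroke at J1
bond 1 stroke at J2
bond 2 stroke at J1
bond 3 stroke at J3
bond 4 stroke at I1
bond 5 stroke at J3

β3 stroke at J3  (Se1 fixes effort; stroke away)
β2 stroke at J1  (C1: C, integral causality)
β4 stroke at I1  (I1 outputs flow p/I1)
β0 stroke at J1  (J1 flow already set via bond 4)
β1 stroke at J2  (J2: bond 0 brought flow, rest push out)
β5 stroke at J3  (1-jn J3 has f-setter on 1)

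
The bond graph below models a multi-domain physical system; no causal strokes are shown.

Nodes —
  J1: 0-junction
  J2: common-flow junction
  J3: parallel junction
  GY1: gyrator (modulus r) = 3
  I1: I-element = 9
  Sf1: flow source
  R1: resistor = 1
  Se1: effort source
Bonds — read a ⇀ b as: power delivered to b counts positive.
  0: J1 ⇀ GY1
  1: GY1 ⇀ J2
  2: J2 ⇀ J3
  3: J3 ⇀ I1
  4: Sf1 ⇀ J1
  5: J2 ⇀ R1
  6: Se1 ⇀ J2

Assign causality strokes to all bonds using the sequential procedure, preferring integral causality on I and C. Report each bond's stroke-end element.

b4 stroke at Sf1  (Sf1 fixes flow; stroke at Sf1)
b6 stroke at J2  (Se1: effort source, stroke at far end)
b0 stroke at J1  (closing 0-jn rule on J1)
b1 stroke at J2  (through GY1, causality inverts; strokes same side of GY1)
b3 stroke at I1  (I1: I, integral causality)
b2 stroke at J3  (only one effort-in slot at J3)
b5 stroke at J2  (J2: bond 2 brought flow, rest push out)

β0 |J1
β1 |J2
β2 |J3
β3 |I1
β4 |Sf1
β5 |J2
β6 |J2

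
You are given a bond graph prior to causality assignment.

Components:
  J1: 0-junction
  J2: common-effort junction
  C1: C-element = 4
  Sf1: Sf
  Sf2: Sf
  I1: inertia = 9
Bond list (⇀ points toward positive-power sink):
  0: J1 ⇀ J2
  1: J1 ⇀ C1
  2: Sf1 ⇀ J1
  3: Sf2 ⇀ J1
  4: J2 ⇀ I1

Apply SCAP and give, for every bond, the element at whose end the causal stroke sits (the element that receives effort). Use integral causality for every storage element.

bond 0 →J2
bond 1 →J1
bond 2 →Sf1
bond 3 →Sf2
bond 4 →I1

bond 2 stroke→Sf1  (Sf1: flow source, stroke at near end)
bond 3 stroke→Sf2  (Sf2 (Sf) sets flow on bond)
bond 1 stroke→J1  (C1 outputs effort q/C1)
bond 0 stroke→J2  (common-e at J1 fixed by 1)
bond 4 stroke→I1  (J2 effort already set via bond 0)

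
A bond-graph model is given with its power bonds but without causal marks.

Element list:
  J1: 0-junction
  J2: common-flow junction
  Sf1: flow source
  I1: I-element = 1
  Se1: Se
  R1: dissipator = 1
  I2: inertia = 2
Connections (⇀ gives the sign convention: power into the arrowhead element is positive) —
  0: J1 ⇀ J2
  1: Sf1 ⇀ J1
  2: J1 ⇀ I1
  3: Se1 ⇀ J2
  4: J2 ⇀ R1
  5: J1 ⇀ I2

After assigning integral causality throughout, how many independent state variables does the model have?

bond 1 |Sf1  (Sf1 (Sf) sets flow on bond)
bond 3 |J2  (source Se1 imposes e)
bond 2 |I1  (I1 integral (f out))
bond 5 |I2  (I2: I, integral causality)
bond 0 |J1  (only one effort-in slot at J1)
bond 4 |J2  (1-jn J2 has f-setter on 0)

2  (I1, I2 all integral)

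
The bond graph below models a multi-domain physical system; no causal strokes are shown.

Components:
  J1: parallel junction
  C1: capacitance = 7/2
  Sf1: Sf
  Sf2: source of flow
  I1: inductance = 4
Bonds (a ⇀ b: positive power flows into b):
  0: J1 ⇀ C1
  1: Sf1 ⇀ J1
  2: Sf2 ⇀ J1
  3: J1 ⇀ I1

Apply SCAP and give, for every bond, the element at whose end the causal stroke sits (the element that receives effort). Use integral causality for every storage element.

β1 |Sf1  (Sf1 (Sf) sets flow on bond)
β2 |Sf2  (source Sf2 imposes f)
β0 |J1  (C1 outputs effort q/C1)
β3 |I1  (common-e at J1 fixed by 0)

bond 0 stroke at J1
bond 1 stroke at Sf1
bond 2 stroke at Sf2
bond 3 stroke at I1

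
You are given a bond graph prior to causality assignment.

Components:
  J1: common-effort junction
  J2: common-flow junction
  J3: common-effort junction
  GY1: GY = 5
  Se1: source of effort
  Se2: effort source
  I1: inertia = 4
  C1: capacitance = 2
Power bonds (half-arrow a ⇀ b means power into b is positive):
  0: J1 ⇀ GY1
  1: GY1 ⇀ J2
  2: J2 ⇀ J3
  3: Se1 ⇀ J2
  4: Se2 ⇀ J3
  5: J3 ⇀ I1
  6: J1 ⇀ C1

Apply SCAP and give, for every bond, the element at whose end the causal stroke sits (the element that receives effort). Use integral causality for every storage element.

bond 0 stroke→GY1
bond 1 stroke→GY1
bond 2 stroke→J2
bond 3 stroke→J2
bond 4 stroke→J3
bond 5 stroke→I1
bond 6 stroke→J1

#3 stroke at J2  (source Se1 imposes e)
#4 stroke at J3  (Se2 fixes effort; stroke away)
#2 stroke at J2  (0-jn J3 has e-setter on 4)
#5 stroke at I1  (0-jn J3 has e-setter on 4)
#1 stroke at GY1  (only one flow-in slot at J2)
#0 stroke at GY1  (GY1: gyrator matches bond 1)
#6 stroke at J1  (J1: last free bond brings effort in)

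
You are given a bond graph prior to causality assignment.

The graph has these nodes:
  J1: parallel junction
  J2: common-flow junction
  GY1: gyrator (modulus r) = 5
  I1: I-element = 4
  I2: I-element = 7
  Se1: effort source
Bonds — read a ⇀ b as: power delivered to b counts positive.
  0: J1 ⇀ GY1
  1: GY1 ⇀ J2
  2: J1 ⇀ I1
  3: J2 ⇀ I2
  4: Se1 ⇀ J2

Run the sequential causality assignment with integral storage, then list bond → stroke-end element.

b0 stroke→J1
b1 stroke→J2
b2 stroke→I1
b3 stroke→I2
b4 stroke→J2

#4 →J2  (source Se1 imposes e)
#2 →I1  (I1 outputs flow p/I1)
#0 →J1  (J1: last free bond brings effort in)
#1 →J2  (GY1 both-in/both-out from 0)
#3 →I2  (only one flow-in slot at J2)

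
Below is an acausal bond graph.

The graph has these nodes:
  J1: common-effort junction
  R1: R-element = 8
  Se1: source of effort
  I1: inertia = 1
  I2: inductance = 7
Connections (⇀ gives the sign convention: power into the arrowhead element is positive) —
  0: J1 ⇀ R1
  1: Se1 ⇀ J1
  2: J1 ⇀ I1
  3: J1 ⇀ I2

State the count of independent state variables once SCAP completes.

2  (I1, I2 all integral)

#1 →J1  (source Se1 imposes e)
#0 →R1  (J1: bond 1 brought effort, rest push out)
#2 →I1  (J1: bond 1 brought effort, rest push out)
#3 →I2  (J1: bond 1 brought effort, rest push out)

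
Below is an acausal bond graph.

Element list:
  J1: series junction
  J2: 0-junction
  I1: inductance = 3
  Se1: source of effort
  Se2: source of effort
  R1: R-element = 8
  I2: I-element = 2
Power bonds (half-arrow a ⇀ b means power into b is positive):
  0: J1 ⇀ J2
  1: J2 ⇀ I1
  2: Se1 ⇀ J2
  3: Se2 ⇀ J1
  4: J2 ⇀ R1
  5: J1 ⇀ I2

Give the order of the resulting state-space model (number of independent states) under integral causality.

b2 stroke→J2  (Se1: effort source, stroke at far end)
b3 stroke→J1  (Se2: effort source, stroke at far end)
b0 stroke→J1  (J2 effort already set via bond 2)
b1 stroke→I1  (0-jn J2 has e-setter on 2)
b4 stroke→R1  (J2 effort already set via bond 2)
b5 stroke→I2  (only one flow-in slot at J1)

2  (I1, I2 all integral)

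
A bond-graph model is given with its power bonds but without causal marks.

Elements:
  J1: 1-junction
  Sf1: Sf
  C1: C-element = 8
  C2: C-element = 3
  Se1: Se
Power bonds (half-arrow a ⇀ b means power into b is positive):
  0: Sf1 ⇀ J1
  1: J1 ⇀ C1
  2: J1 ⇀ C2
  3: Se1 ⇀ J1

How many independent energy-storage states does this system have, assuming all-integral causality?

b0 |Sf1  (Sf1: flow source, stroke at near end)
b3 |J1  (source Se1 imposes e)
b1 |J1  (common-f at J1 fixed by 0)
b2 |J1  (J1: bond 0 brought flow, rest push out)

2  (C1, C2 all integral)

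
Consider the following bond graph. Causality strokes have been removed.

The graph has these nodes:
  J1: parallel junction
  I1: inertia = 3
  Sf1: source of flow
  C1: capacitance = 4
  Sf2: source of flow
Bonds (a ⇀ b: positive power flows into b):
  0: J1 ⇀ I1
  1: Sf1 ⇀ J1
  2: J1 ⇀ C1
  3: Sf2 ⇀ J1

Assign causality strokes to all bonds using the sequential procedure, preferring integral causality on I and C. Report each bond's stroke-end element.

bond 0 stroke→I1
bond 1 stroke→Sf1
bond 2 stroke→J1
bond 3 stroke→Sf2

b1 |Sf1  (Sf1: flow source, stroke at near end)
b3 |Sf2  (Sf2 fixes flow; stroke at Sf2)
b0 |I1  (I1 outputs flow p/I1)
b2 |J1  (J1: last free bond brings effort in)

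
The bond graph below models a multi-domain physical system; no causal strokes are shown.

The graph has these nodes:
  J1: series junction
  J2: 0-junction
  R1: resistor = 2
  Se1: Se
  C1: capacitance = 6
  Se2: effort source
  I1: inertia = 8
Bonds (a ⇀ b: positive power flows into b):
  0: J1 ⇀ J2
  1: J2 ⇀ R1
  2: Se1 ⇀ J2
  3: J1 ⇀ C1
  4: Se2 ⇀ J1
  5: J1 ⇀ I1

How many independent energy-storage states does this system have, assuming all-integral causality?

2  (C1, I1 all integral)

bond 2 stroke at J2  (source Se1 imposes e)
bond 4 stroke at J1  (Se2 fixes effort; stroke away)
bond 0 stroke at J1  (0-jn J2 has e-setter on 2)
bond 1 stroke at R1  (J2 effort already set via bond 2)
bond 3 stroke at J1  (C1: C, integral causality)
bond 5 stroke at I1  (J1: last free bond brings flow in)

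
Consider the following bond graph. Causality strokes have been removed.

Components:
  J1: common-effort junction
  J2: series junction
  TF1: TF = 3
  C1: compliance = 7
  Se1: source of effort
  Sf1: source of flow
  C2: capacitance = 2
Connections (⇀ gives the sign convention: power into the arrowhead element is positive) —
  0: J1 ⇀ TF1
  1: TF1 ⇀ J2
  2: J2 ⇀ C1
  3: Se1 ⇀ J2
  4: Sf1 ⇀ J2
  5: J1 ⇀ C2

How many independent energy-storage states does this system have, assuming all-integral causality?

2  (C1, C2 all integral)

β3 →J2  (Se1: effort source, stroke at far end)
β4 →Sf1  (Sf1: flow source, stroke at near end)
β1 →J2  (1-jn J2 has f-setter on 4)
β2 →J2  (J2: bond 4 brought flow, rest push out)
β0 →TF1  (TF1 one-in-one-out from 1)
β5 →J1  (only one effort-in slot at J1)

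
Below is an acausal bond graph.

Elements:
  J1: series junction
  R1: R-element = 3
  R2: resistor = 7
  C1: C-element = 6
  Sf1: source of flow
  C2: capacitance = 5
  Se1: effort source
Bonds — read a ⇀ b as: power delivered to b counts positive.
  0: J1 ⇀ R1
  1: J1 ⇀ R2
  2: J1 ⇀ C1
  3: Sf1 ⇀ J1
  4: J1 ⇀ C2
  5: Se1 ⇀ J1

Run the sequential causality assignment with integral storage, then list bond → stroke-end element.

bond 3 |Sf1  (Sf1 fixes flow; stroke at Sf1)
bond 5 |J1  (Se1 fixes effort; stroke away)
bond 0 |J1  (J1: bond 3 brought flow, rest push out)
bond 1 |J1  (1-jn J1 has f-setter on 3)
bond 2 |J1  (J1 flow already set via bond 3)
bond 4 |J1  (common-f at J1 fixed by 3)

b0 |J1
b1 |J1
b2 |J1
b3 |Sf1
b4 |J1
b5 |J1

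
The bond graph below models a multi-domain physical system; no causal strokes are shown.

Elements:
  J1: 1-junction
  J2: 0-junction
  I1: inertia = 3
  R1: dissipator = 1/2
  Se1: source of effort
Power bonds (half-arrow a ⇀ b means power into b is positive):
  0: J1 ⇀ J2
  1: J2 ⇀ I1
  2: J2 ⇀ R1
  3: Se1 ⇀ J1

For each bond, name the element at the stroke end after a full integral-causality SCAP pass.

b3 |J1  (source Se1 imposes e)
b0 |J2  (only one flow-in slot at J1)
b1 |I1  (common-e at J2 fixed by 0)
b2 |R1  (common-e at J2 fixed by 0)

β0 stroke at J2
β1 stroke at I1
β2 stroke at R1
β3 stroke at J1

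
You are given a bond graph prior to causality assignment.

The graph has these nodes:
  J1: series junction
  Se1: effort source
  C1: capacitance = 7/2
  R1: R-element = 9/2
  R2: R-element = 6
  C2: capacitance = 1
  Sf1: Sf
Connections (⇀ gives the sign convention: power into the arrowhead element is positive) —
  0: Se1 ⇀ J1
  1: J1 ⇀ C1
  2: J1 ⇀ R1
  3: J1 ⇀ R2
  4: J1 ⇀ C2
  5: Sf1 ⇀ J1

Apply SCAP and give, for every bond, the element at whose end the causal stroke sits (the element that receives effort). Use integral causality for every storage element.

β0 →J1  (Se1 fixes effort; stroke away)
β5 →Sf1  (Sf1: flow source, stroke at near end)
β1 →J1  (J1 flow already set via bond 5)
β2 →J1  (J1 flow already set via bond 5)
β3 →J1  (1-jn J1 has f-setter on 5)
β4 →J1  (J1 flow already set via bond 5)

bond 0 stroke at J1
bond 1 stroke at J1
bond 2 stroke at J1
bond 3 stroke at J1
bond 4 stroke at J1
bond 5 stroke at Sf1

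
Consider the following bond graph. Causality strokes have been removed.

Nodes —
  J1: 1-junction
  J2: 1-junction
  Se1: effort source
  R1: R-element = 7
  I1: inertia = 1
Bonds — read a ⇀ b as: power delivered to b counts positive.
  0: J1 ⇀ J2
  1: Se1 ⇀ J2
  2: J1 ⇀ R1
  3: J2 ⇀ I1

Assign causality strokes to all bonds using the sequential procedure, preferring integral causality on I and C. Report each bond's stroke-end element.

β1 |J2  (source Se1 imposes e)
β3 |I1  (prefer integral on I1)
β0 |J2  (J2 flow already set via bond 3)
β2 |J1  (1-jn J1 has f-setter on 0)

bond 0 →J2
bond 1 →J2
bond 2 →J1
bond 3 →I1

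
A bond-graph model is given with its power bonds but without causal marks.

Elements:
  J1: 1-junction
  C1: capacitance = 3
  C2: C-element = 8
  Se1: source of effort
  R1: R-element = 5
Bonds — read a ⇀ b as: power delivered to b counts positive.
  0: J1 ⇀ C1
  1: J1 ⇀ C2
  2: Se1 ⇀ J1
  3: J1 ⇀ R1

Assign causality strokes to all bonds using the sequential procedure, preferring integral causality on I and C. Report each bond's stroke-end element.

bond 0 stroke at J1
bond 1 stroke at J1
bond 2 stroke at J1
bond 3 stroke at R1

β2 stroke at J1  (Se1 fixes effort; stroke away)
β0 stroke at J1  (C1 outputs effort q/C1)
β1 stroke at J1  (C2 outputs effort q/C2)
β3 stroke at R1  (J1 needs exactly one f-in)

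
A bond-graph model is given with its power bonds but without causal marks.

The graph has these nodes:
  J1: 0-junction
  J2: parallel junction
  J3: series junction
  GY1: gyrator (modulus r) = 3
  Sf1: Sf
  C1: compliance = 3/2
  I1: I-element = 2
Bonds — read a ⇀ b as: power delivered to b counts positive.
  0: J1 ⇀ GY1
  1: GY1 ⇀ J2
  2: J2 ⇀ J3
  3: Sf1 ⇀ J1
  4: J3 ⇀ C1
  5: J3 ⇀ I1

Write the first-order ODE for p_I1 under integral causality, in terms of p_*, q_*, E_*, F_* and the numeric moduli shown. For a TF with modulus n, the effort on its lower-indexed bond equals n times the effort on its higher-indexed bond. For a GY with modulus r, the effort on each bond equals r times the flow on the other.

dp_I1/dt = 3*F_Sf1 - 2*q_C1/3

β3 |Sf1  (source Sf1 imposes f)
β0 |J1  (J1: last free bond brings effort in)
β1 |J2  (GY1: gyrator matches bond 0)
β2 |J3  (J2 effort already set via bond 1)
β4 |J3  (C1: C, integral causality)
β5 |I1  (only one flow-in slot at J3)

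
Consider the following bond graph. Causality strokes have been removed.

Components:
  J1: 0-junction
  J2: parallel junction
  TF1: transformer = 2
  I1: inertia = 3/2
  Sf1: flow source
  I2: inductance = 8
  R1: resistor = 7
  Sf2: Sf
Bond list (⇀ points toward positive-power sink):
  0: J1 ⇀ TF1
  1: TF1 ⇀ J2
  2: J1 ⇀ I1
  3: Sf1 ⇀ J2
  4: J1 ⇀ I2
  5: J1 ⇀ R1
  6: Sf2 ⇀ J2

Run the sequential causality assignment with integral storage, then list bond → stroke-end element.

#0 stroke at TF1
#1 stroke at J2
#2 stroke at I1
#3 stroke at Sf1
#4 stroke at I2
#5 stroke at J1
#6 stroke at Sf2

b3 →Sf1  (Sf1 fixes flow; stroke at Sf1)
b6 →Sf2  (source Sf2 imposes f)
b1 →J2  (closing 0-jn rule on J2)
b0 →TF1  (TF1 one-in-one-out from 1)
b2 →I1  (I1: I, integral causality)
b4 →I2  (I2 integral (f out))
b5 →J1  (only one effort-in slot at J1)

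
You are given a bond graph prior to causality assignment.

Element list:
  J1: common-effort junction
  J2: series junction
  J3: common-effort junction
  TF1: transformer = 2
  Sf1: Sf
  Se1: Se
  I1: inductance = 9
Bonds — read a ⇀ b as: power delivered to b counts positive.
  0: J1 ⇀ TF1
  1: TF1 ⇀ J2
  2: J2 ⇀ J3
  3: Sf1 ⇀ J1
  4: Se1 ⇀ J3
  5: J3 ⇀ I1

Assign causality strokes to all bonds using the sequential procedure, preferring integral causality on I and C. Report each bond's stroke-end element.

β0 stroke→J1
β1 stroke→TF1
β2 stroke→J2
β3 stroke→Sf1
β4 stroke→J3
β5 stroke→I1

bond 3 →Sf1  (Sf1: flow source, stroke at near end)
bond 4 →J3  (Se1: effort source, stroke at far end)
bond 0 →J1  (J1: last free bond brings effort in)
bond 2 →J2  (0-jn J3 has e-setter on 4)
bond 5 →I1  (J3: bond 4 brought effort, rest push out)
bond 1 →TF1  (TF TF1: opposite of bond 0)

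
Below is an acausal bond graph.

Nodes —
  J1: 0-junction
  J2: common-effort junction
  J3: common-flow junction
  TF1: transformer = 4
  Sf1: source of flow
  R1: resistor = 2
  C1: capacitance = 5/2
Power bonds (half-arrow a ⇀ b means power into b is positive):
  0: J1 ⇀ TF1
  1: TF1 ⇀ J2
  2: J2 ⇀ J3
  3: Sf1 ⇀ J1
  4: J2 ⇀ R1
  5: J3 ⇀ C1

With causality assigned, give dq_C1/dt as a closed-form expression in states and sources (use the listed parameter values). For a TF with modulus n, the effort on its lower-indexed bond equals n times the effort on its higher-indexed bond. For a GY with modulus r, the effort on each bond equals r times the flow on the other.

dq_C1/dt = 4*F_Sf1 - q_C1/5

#3 →Sf1  (Sf1: flow source, stroke at near end)
#0 →J1  (J1 needs exactly one e-in)
#1 →TF1  (TF TF1: opposite of bond 0)
#5 →J3  (C1 outputs effort q/C1)
#2 →J2  (closing 1-jn rule on J3)
#4 →R1  (common-e at J2 fixed by 2)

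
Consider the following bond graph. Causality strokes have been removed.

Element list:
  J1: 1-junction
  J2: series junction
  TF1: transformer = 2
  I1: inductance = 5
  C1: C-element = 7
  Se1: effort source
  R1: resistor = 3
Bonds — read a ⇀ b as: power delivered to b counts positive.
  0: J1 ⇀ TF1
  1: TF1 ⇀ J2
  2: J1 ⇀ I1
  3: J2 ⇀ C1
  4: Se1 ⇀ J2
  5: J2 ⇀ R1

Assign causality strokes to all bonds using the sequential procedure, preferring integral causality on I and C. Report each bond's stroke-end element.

b4 |J2  (Se1 fixes effort; stroke away)
b2 |I1  (I1 integral (f out))
b0 |J1  (1-jn J1 has f-setter on 2)
b1 |TF1  (TF1: transformer flips bond 0)
b3 |J2  (common-f at J2 fixed by 1)
b5 |J2  (J2: bond 1 brought flow, rest push out)

#0 stroke at J1
#1 stroke at TF1
#2 stroke at I1
#3 stroke at J2
#4 stroke at J2
#5 stroke at J2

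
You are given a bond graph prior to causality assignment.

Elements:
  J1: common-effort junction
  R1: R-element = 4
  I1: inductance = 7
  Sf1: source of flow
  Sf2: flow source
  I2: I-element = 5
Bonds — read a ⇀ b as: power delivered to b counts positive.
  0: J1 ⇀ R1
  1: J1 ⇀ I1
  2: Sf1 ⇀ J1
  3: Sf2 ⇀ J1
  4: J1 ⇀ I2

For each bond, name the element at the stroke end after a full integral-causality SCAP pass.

β0 |J1
β1 |I1
β2 |Sf1
β3 |Sf2
β4 |I2

#2 |Sf1  (Sf1: flow source, stroke at near end)
#3 |Sf2  (source Sf2 imposes f)
#1 |I1  (I1: I, integral causality)
#4 |I2  (I2 outputs flow p/I2)
#0 |J1  (only one effort-in slot at J1)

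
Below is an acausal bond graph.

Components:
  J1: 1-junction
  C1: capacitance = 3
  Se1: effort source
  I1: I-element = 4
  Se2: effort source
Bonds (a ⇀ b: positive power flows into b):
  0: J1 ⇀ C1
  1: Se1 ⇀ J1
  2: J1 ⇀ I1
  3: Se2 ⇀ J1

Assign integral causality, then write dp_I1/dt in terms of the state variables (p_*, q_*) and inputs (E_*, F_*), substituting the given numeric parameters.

dp_I1/dt = E_Se1 + E_Se2 - q_C1/3

bond 1 stroke→J1  (Se1 (Se) sets effort on bond)
bond 3 stroke→J1  (source Se2 imposes e)
bond 0 stroke→J1  (C1: C, integral causality)
bond 2 stroke→I1  (J1: last free bond brings flow in)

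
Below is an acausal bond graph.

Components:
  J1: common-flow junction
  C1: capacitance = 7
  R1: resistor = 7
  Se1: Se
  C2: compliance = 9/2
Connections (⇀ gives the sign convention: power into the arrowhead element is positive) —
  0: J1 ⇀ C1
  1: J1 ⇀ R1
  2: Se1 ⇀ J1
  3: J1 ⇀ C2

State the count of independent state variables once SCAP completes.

2  (C1, C2 all integral)

#2 |J1  (Se1 (Se) sets effort on bond)
#0 |J1  (C1 integral (e out))
#3 |J1  (C2 outputs effort q/C2)
#1 |R1  (closing 1-jn rule on J1)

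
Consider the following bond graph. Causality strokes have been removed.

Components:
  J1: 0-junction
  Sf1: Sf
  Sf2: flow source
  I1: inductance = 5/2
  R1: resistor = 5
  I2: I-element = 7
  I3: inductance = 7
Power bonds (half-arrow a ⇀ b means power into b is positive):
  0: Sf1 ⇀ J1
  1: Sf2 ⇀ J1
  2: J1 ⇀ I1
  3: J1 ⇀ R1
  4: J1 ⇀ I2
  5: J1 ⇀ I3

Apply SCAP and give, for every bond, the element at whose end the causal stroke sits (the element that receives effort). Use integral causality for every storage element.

#0 →Sf1
#1 →Sf2
#2 →I1
#3 →J1
#4 →I2
#5 →I3

b0 →Sf1  (source Sf1 imposes f)
b1 →Sf2  (Sf2 fixes flow; stroke at Sf2)
b2 →I1  (I1: I, integral causality)
b4 →I2  (I2 outputs flow p/I2)
b5 →I3  (prefer integral on I3)
b3 →J1  (J1: last free bond brings effort in)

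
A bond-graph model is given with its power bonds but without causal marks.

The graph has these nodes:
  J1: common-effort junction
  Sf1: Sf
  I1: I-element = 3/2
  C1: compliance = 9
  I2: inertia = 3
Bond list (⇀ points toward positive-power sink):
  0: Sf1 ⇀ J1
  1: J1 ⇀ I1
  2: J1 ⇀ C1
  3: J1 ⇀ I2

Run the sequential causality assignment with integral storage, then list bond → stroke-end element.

b0 stroke at Sf1  (Sf1 fixes flow; stroke at Sf1)
b1 stroke at I1  (I1: I, integral causality)
b2 stroke at J1  (C1 outputs effort q/C1)
b3 stroke at I2  (common-e at J1 fixed by 2)

bond 0 →Sf1
bond 1 →I1
bond 2 →J1
bond 3 →I2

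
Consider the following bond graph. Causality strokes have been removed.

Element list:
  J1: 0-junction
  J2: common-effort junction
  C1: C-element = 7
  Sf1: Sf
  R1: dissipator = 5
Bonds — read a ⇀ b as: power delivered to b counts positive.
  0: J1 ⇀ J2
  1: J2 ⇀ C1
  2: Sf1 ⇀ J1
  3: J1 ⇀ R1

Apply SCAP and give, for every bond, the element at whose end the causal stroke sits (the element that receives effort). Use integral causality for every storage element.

#0 stroke→J1
#1 stroke→J2
#2 stroke→Sf1
#3 stroke→R1

β2 stroke at Sf1  (Sf1 (Sf) sets flow on bond)
β1 stroke at J2  (C1: C, integral causality)
β0 stroke at J1  (0-jn J2 has e-setter on 1)
β3 stroke at R1  (0-jn J1 has e-setter on 0)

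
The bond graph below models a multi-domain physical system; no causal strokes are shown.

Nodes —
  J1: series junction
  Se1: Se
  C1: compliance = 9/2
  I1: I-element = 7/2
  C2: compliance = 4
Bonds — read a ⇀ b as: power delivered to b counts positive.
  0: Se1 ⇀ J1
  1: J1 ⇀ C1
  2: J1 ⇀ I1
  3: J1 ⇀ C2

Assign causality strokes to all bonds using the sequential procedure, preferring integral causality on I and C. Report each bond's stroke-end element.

bond 0 stroke→J1  (source Se1 imposes e)
bond 1 stroke→J1  (prefer integral on C1)
bond 2 stroke→I1  (I1 integral (f out))
bond 3 stroke→J1  (J1: bond 2 brought flow, rest push out)

β0 stroke at J1
β1 stroke at J1
β2 stroke at I1
β3 stroke at J1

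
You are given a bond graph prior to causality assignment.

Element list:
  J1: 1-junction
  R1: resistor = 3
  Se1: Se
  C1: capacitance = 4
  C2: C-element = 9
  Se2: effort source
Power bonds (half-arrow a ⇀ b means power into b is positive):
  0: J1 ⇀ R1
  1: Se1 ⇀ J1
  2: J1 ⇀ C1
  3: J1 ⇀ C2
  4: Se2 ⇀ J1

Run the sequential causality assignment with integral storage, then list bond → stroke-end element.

b0 stroke→R1
b1 stroke→J1
b2 stroke→J1
b3 stroke→J1
b4 stroke→J1

β1 →J1  (Se1 (Se) sets effort on bond)
β4 →J1  (source Se2 imposes e)
β2 →J1  (C1 integral (e out))
β3 →J1  (C2: C, integral causality)
β0 →R1  (only one flow-in slot at J1)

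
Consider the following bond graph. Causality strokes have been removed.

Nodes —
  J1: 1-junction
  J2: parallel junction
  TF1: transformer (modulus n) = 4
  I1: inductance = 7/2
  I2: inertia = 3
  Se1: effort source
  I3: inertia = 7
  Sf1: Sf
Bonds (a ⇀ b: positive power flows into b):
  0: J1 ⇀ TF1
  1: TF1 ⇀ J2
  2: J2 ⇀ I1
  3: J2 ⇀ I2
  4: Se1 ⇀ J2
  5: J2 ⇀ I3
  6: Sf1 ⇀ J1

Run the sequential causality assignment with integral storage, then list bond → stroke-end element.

#4 stroke at J2  (Se1: effort source, stroke at far end)
#6 stroke at Sf1  (Sf1: flow source, stroke at near end)
#0 stroke at J1  (1-jn J1 has f-setter on 6)
#1 stroke at TF1  (0-jn J2 has e-setter on 4)
#2 stroke at I1  (J2: bond 4 brought effort, rest push out)
#3 stroke at I2  (J2 effort already set via bond 4)
#5 stroke at I3  (J2: bond 4 brought effort, rest push out)

b0 |J1
b1 |TF1
b2 |I1
b3 |I2
b4 |J2
b5 |I3
b6 |Sf1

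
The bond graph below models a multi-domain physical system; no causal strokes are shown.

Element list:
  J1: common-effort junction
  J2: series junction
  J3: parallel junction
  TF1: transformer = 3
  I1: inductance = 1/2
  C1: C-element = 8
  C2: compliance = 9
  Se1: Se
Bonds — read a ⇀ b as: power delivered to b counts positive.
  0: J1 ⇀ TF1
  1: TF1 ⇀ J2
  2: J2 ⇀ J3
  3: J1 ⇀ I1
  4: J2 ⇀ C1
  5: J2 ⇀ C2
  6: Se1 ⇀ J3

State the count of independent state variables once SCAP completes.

3  (C1, C2, I1 all integral)

#6 stroke at J3  (Se1 fixes effort; stroke away)
#2 stroke at J2  (J3 effort already set via bond 6)
#3 stroke at I1  (I1 outputs flow p/I1)
#0 stroke at J1  (J1: last free bond brings effort in)
#1 stroke at TF1  (TF1: transformer flips bond 0)
#4 stroke at J2  (common-f at J2 fixed by 1)
#5 stroke at J2  (J2: bond 1 brought flow, rest push out)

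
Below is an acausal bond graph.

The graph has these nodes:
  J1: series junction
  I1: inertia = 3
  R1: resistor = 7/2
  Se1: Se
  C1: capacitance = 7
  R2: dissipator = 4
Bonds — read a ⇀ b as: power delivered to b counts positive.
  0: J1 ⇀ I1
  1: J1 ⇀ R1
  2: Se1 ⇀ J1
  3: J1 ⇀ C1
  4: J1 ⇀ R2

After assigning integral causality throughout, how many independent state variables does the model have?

bond 2 |J1  (Se1: effort source, stroke at far end)
bond 0 |I1  (prefer integral on I1)
bond 1 |J1  (common-f at J1 fixed by 0)
bond 3 |J1  (common-f at J1 fixed by 0)
bond 4 |J1  (common-f at J1 fixed by 0)

2  (C1, I1 all integral)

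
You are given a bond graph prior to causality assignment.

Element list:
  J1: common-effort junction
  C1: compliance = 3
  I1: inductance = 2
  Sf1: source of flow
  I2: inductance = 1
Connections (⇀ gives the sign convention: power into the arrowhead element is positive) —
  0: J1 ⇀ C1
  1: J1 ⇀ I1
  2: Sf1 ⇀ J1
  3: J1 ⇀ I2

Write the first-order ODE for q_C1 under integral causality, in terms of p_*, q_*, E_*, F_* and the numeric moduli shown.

#2 stroke at Sf1  (Sf1 (Sf) sets flow on bond)
#0 stroke at J1  (C1 outputs effort q/C1)
#1 stroke at I1  (common-e at J1 fixed by 0)
#3 stroke at I2  (0-jn J1 has e-setter on 0)

dq_C1/dt = F_Sf1 - p_I1/2 - p_I2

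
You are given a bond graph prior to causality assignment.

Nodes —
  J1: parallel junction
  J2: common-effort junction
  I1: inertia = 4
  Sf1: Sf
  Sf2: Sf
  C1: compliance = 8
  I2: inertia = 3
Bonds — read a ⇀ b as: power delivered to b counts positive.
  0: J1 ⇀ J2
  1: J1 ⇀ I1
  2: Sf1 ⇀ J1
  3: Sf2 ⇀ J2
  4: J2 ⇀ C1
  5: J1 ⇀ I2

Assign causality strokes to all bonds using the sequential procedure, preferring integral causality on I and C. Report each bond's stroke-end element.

bond 0 stroke at J1
bond 1 stroke at I1
bond 2 stroke at Sf1
bond 3 stroke at Sf2
bond 4 stroke at J2
bond 5 stroke at I2

bond 2 |Sf1  (Sf1: flow source, stroke at near end)
bond 3 |Sf2  (Sf2: flow source, stroke at near end)
bond 1 |I1  (prefer integral on I1)
bond 4 |J2  (prefer integral on C1)
bond 0 |J1  (J2 effort already set via bond 4)
bond 5 |I2  (J1: bond 0 brought effort, rest push out)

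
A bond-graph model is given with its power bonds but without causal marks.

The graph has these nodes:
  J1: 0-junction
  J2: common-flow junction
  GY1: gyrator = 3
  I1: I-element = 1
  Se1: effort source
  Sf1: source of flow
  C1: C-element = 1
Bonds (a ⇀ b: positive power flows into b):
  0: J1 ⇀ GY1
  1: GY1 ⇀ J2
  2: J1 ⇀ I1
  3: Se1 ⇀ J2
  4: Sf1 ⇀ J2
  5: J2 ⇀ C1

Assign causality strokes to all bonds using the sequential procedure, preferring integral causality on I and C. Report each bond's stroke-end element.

#0 stroke at J1
#1 stroke at J2
#2 stroke at I1
#3 stroke at J2
#4 stroke at Sf1
#5 stroke at J2

bond 3 →J2  (Se1 (Se) sets effort on bond)
bond 4 →Sf1  (Sf1 fixes flow; stroke at Sf1)
bond 1 →J2  (J2: bond 4 brought flow, rest push out)
bond 5 →J2  (J2: bond 4 brought flow, rest push out)
bond 0 →J1  (GY1: gyrator matches bond 1)
bond 2 →I1  (common-e at J1 fixed by 0)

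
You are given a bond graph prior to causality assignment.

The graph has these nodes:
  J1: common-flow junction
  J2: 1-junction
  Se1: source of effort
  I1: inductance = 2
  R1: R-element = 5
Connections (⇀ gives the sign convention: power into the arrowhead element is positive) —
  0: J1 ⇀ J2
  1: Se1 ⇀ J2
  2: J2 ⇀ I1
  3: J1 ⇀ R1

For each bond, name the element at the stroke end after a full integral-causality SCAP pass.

b0 stroke→J2
b1 stroke→J2
b2 stroke→I1
b3 stroke→J1

bond 1 |J2  (Se1 (Se) sets effort on bond)
bond 2 |I1  (I1 outputs flow p/I1)
bond 0 |J2  (1-jn J2 has f-setter on 2)
bond 3 |J1  (1-jn J1 has f-setter on 0)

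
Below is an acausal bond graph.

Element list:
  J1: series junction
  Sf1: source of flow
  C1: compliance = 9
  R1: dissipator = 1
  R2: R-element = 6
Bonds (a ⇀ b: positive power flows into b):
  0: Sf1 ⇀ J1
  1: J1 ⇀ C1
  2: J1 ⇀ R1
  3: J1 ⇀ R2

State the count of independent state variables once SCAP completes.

b0 stroke→Sf1  (Sf1 (Sf) sets flow on bond)
b1 stroke→J1  (common-f at J1 fixed by 0)
b2 stroke→J1  (1-jn J1 has f-setter on 0)
b3 stroke→J1  (common-f at J1 fixed by 0)

1  (C1 all integral)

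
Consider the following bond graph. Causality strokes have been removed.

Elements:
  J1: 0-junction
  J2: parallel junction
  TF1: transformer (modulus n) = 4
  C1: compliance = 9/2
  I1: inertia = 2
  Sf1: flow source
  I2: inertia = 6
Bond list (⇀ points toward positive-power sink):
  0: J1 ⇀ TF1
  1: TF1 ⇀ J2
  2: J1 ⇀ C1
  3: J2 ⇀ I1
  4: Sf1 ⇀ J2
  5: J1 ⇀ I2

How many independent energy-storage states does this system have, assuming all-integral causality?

3  (C1, I1, I2 all integral)

β4 stroke→Sf1  (Sf1: flow source, stroke at near end)
β2 stroke→J1  (prefer integral on C1)
β0 stroke→TF1  (common-e at J1 fixed by 2)
β5 stroke→I2  (J1: bond 2 brought effort, rest push out)
β1 stroke→J2  (TF1: transformer flips bond 0)
β3 stroke→I1  (J2 effort already set via bond 1)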